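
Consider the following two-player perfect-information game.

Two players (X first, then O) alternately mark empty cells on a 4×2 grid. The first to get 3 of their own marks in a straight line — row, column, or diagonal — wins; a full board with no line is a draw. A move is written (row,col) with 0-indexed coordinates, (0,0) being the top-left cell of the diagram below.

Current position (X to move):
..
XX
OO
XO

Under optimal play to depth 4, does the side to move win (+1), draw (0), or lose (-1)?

ply 1, X at ../XX/OO/XO | (0,0)=+0→X./XX/OO/XO*; (0,1)=+0→.X/XX/OO/XO
ply 2, O at X./XX/OO/XO | (0,1)=+0→XO/XX/OO/XO*
ply 3: XO/XX/OO/XO is terminal +0 (X); from ../XX/OO/XO depth 4

value(../XX/OO/XO, X) = 0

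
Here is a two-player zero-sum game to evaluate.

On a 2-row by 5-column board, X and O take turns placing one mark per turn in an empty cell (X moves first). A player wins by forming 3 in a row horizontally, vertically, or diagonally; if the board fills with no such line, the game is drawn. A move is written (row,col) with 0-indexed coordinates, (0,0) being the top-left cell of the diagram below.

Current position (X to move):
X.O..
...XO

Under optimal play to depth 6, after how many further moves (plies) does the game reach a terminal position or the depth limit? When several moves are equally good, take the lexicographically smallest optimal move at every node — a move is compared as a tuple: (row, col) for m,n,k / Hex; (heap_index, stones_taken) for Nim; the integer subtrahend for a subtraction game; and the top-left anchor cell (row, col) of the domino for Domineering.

ply 1, X at X.O../...XO | (0,1)=+0→XXO../...XO*; (0,3)=+0→X.OX./...XO; (0,4)=+0→X.O.X/...XO; (1,0)=-1→X.O../X..XO; (1,1)=+0→X.O../.X.XO; (1,2)=+0→X.O../..XXO
ply 2, O at XXO../...XO | (0,3)=+0→XXOO./...XO*; (0,4)=+0→XXO.O/...XO; (1,0)=+0→XXO../O..XO; (1,1)=+0→XXO../.O.XO; (1,2)=+0→XXO../..OXO
ply 3, X at XXOO./...XO | (0,4)=+0→XXOOX/...XO*; (1,0)=-1→XXOO./X..XO; (1,1)=-1→XXOO./.X.XO; (1,2)=-1→XXOO./..XXO
ply 4, O at XXOOX/...XO | (1,0)=+0→XXOOX/O..XO*; (1,1)=+0→XXOOX/.O.XO; (1,2)=+0→XXOOX/..OXO
ply 5, X at XXOOX/O..XO | (1,1)=+0→XXOOX/OX.XO*; (1,2)=+0→XXOOX/O.XXO
ply 6, O at XXOOX/OX.XO | (1,2)=+0→XXOOX/OXOXO*
ply 7: XXOOX/OXOXO is terminal +0 (X); from X.O../...XO depth 6

PV length from [X.O../...XO]: 6 plies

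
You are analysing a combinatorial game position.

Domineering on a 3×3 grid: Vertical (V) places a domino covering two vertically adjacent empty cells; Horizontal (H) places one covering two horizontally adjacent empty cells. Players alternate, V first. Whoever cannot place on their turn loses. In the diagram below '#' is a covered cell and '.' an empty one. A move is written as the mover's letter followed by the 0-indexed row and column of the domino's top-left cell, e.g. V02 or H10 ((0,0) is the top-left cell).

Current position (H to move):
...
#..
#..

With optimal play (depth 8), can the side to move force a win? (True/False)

H winning at [.../#../#..]: True

ply 1, H at .../#../#.. | H00=-1→##./#../#..; H01=-1→.##/#../#..; H11=+1→.../###/#..*; H21=-1→.../#../###
ply 2: .../###/#.. is terminal -1 (V); from .../#../#.. depth 8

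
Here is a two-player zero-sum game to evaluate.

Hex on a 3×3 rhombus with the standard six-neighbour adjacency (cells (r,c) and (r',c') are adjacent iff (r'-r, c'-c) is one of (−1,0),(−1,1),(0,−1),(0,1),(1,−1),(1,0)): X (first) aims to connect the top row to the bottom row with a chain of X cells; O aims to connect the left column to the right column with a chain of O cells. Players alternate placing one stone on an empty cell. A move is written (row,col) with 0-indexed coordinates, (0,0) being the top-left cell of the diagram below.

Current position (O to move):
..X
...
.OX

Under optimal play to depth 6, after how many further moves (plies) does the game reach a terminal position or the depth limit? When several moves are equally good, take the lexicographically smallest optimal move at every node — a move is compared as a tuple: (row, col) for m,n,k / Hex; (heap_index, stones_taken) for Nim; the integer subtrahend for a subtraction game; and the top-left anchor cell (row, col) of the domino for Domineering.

[..X/.../.OX] O move#1: (0,0):-1/O.X/.../.OX*, (0,1):-1/.OX/.../.OX, (1,0):-1/..X/O../.OX, (1,1):-1/..X/.O./.OX, (1,2):-1/..X/..O/.OX, (2,0):-1/..X/.../OOX
[O.X/.../.OX] X move#2: (0,1):+1/OXX/.../.OX*, (1,0):+1/O.X/X../.OX, (1,1):+1/O.X/.X./.OX, (1,2):+1/O.X/..X/.OX, (2,0):+1/O.X/.../XOX
[OXX/.../.OX] O move#3: (1,0):-1/OXX/O../.OX*, (1,1):-1/OXX/.O./.OX, (1,2):-1/OXX/..O/.OX, (2,0):-1/OXX/.../OOX
[OXX/O../.OX] X move#4: (1,1):+1/OXX/OX./.OX*, (1,2):+1/OXX/O.X/.OX, (2,0):+1/OXX/O../XOX
[OXX/OX./.OX] O move#5: (1,2):-1/OXX/OXO/.OX*, (2,0):-1/OXX/OX./OOX
[OXX/OXO/.OX] X move#6: (2,0):+1/OXX/OXO/XOX*
[OXX/OXO/XOX] end (terminal -1, O#7); searched ..X/.../.OX to 6

PV length from [..X/.../.OX]: 6 plies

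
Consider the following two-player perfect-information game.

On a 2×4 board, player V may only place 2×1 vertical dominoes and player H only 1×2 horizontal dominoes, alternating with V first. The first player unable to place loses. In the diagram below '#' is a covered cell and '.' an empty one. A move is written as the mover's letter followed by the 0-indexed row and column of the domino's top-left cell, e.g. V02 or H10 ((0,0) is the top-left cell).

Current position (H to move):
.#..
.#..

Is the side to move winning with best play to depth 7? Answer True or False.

H winning at [.#../.#..]: True

ply 1, H at .#../.#.. | H02=+1→.###/.#..*; H12=+1→.#../.###
ply 2, V at .###/.#.. | V00=-1→####/##..*
ply 3, H at ####/##.. | H12=+1→####/####*
ply 4: ####/#### is terminal -1 (V); from .#../.#.. depth 7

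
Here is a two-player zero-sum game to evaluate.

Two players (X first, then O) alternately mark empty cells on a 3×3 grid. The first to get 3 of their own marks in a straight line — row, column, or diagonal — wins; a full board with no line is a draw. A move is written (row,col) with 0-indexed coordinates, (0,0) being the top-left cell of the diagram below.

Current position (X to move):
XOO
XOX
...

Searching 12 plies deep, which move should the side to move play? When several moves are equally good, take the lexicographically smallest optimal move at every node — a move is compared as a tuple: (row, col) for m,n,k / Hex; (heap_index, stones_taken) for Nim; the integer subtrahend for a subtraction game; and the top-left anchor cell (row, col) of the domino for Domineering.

ply 1, X at XOO/XOX/... | (2,0)=+1→XOO/XOX/X..*; (2,1)=-1→XOO/XOX/.X.; (2,2)=-1→XOO/XOX/..X
ply 2: XOO/XOX/X.. is terminal -1 (O); from XOO/XOX/... depth 12

X's best at [XOO/XOX/...]: (2,0)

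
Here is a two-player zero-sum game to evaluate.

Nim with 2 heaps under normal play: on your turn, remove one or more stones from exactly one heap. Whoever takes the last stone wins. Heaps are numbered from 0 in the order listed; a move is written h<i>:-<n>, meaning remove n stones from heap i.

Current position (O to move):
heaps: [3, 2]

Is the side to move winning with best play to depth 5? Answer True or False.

[(3,2)] O move#1: h0:-1:+1/(2,2)*, h0:-2:-1/(1,2), h0:-3:-1/(0,2), h1:-1:-1/(3,1), h1:-2:-1/(3,0)
[(2,2)] X move#2: h0:-1:-1/(1,2)*, h0:-2:-1/(0,2), h1:-1:-1/(2,1), h1:-2:-1/(2,0)
[(1,2)] O move#3: h0:-1:-1/(0,2), h1:-1:+1/(1,1)*, h1:-2:-1/(1,0)
[(1,1)] X move#4: h0:-1:-1/(0,1)*, h1:-1:-1/(1,0)
[(0,1)] O move#5: h1:-1:+1/(0,0)*
[(0,0)] end (terminal -1, X#6); searched (3,2) to 5

O winning at [(3,2)]: True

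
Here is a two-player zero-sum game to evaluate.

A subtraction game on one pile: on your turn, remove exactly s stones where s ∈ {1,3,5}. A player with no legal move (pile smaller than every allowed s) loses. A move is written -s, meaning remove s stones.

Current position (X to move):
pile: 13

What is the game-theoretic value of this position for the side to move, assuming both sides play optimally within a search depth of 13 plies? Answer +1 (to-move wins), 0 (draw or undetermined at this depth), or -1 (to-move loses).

ply 1, X at 13 | -1=+1→12*; -3=+1→10; -5=+1→8
ply 2, O at 12 | -1=-1→11*; -3=-1→9; -5=-1→7
ply 3, X at 11 | -1=+1→10*; -3=+1→8; -5=+1→6
ply 4, O at 10 | -1=-1→9*; -3=-1→7; -5=-1→5
ply 5, X at 9 | -1=+1→8*; -3=+1→6; -5=+1→4
ply 6, O at 8 | -1=-1→7*; -3=-1→5; -5=-1→3
ply 7, X at 7 | -1=+1→6*; -3=+1→4; -5=+1→2
ply 8, O at 6 | -1=-1→5*; -3=-1→3; -5=-1→1
ply 9, X at 5 | -1=+1→4*; -3=+1→2; -5=+1→0
ply 10, O at 4 | -1=-1→3*; -3=-1→1
ply 11, X at 3 | -1=+1→2*; -3=+1→0
ply 12, O at 2 | -1=-1→1*
ply 13, X at 1 | -1=+1→0*
ply 14: 0 is terminal -1 (O); from 13 depth 13

value(13, X) = +1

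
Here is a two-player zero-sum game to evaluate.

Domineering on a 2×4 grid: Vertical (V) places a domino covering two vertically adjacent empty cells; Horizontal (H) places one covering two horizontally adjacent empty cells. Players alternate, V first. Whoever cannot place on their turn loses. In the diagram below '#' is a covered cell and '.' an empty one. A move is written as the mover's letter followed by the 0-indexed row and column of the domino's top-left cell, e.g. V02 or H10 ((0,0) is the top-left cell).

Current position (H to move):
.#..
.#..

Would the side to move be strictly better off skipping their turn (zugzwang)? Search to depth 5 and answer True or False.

zugzwang(.#../.#.., H) = False

p1 H@[.#../.#..]: H02[.###/.#..]+1* H12[.#../.###]+1
p2 V@[.###/.#..]: V00[####/##..]-1*
p3 H@[####/##..]: H12[####/####]+1*
p4 V@[####/####] terminal -1; root [.#../.#..] d5
pass branch (V moves first from the same position):
  | p1 V@[.#../.#..]: V00[##../##..]-1 V02[.##./.##.]+1* V03[.#.#/.#.#]+1
  | p2 H@[.##./.##.] terminal -1; root [.#../.#..] d5
H moving scores +1; H passing scores -1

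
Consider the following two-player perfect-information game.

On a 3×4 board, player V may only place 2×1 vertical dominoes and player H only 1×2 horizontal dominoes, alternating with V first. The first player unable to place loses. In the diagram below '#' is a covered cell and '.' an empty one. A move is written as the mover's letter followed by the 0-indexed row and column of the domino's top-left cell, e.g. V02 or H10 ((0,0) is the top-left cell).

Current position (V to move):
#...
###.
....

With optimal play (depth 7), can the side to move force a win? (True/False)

V winning at [#.../###./....]: False

p1 V@[#.../###./....]: V03[#..#/####/....]-1* V13[#.../####/...#]-1
p2 H@[#..#/####/....]: H01[####/####/....]+1* H20[#..#/####/##..]+1 H21[#..#/####/.##.]+1 H22[#..#/####/..##]+1
p3 V@[####/####/....] terminal -1; root [#.../###./....] d7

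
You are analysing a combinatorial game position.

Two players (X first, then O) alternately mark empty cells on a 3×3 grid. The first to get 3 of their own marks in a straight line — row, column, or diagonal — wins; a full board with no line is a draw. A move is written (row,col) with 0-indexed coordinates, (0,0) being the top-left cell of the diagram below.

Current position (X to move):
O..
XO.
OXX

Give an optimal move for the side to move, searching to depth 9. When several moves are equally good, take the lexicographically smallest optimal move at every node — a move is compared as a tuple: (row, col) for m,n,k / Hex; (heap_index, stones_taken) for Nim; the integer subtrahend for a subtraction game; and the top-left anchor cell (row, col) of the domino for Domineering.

X's best at [O../XO./OXX]: (0,2)

[O../XO./OXX] X move#1: (0,1):-1/OX./XO./OXX, (0,2):+0/O.X/XO./OXX*, (1,2):-1/O../XOX/OXX
[O.X/XO./OXX] O move#2: (0,1):-1/OOX/XO./OXX, (1,2):+0/O.X/XOO/OXX*
[O.X/XOO/OXX] X move#3: (0,1):+0/OXX/XOO/OXX*
[OXX/XOO/OXX] end (terminal +0, O#4); searched O../XO./OXX to 9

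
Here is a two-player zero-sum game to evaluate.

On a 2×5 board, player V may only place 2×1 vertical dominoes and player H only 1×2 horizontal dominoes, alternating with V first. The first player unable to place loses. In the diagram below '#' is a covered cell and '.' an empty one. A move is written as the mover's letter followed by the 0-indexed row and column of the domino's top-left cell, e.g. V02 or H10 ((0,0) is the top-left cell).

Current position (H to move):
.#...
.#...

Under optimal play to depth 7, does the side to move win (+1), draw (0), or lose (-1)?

ply 1, H at .#.../.#... | H02=-1→.###./.#...*; H03=-1→.#.##/.#...; H12=-1→.#.../.###.; H13=-1→.#.../.#.##
ply 2, V at .###./.#... | V00=-1→####./##...; V04=+1→.####/.#..#*
ply 3, H at .####/.#..# | H12=-1→.####/.####*
ply 4, V at .####/.#### | V00=+1→#####/#####*
ply 5: #####/##### is terminal -1 (H); from .#.../.#... depth 7

value(.#.../.#..., H) = -1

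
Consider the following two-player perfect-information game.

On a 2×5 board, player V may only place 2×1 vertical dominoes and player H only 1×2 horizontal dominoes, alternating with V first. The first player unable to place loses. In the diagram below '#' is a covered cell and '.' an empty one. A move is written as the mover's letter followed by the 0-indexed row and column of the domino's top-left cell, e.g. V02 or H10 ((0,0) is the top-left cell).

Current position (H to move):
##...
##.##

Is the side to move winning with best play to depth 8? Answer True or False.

ply 1, H at ##.../##.## | H02=+1→####./##.##*; H03=-1→##.##/##.##
ply 2: ####./##.## is terminal -1 (V); from ##.../##.## depth 8

H winning at [##.../##.##]: True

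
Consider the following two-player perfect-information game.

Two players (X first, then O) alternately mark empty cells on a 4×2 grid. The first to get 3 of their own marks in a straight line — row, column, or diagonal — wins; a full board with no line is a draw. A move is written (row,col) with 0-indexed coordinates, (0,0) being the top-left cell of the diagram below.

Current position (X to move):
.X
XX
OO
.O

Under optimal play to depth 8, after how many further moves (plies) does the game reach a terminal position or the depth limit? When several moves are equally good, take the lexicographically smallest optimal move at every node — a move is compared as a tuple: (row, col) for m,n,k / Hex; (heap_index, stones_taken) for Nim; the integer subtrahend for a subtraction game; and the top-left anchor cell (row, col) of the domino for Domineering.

[.X/XX/OO/.O] X move#1: (0,0):+0/XX/XX/OO/.O*, (3,0):+0/.X/XX/OO/XO
[XX/XX/OO/.O] O move#2: (3,0):+0/XX/XX/OO/OO*
[XX/XX/OO/OO] end (terminal +0, X#3); searched .X/XX/OO/.O to 8

PV length from [.X/XX/OO/.O]: 2 plies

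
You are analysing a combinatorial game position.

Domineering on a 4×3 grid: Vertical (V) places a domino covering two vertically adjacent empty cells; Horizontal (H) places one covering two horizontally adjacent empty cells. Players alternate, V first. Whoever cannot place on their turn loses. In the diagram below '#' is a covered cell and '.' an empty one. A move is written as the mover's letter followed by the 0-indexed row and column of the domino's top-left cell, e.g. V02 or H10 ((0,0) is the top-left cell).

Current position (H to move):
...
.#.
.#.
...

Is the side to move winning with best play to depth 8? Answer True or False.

ply 1, H at .../.#./.#./... | H00=-1→##./.#./.#./...*; H01=-1→.##/.#./.#./...; H30=-1→.../.#./.#./##.; H31=-1→.../.#./.#./.##
ply 2, V at ##./.#./.#./... | V02=+1→###/.##/.#./...*; V10=+1→##./##./##./...; V12=+1→##./.##/.##/...; V20=+1→##./.#./##./#..; V22=+1→##./.#./.##/..#
ply 3, H at ###/.##/.#./... | H30=-1→###/.##/.#./##.*; H31=-1→###/.##/.#./.##
ply 4, V at ###/.##/.#./##. | V10=+1→###/###/##./##.*; V22=+1→###/.##/.##/###
ply 5: ###/###/##./##. is terminal -1 (H); from .../.#./.#./... depth 8

H winning at [.../.#./.#./...]: False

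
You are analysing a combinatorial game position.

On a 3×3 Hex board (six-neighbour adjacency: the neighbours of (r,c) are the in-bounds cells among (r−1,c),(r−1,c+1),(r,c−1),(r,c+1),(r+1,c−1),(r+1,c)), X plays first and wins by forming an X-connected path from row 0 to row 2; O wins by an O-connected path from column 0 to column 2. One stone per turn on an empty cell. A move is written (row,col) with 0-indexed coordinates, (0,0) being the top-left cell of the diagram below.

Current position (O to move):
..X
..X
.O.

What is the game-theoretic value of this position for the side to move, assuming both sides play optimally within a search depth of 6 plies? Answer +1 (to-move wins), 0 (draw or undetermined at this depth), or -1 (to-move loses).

value(..X/..X/.O., O) = -1

ply 1, O at ..X/..X/.O. | (0,0)=-1→O.X/..X/.O.*; (0,1)=-1→.OX/..X/.O.; (1,0)=-1→..X/O.X/.O.; (1,1)=-1→..X/.OX/.O.; (2,0)=-1→..X/..X/OO.; (2,2)=-1→..X/..X/.OO
ply 2, X at O.X/..X/.O. | (0,1)=+1→OXX/..X/.O.*; (1,0)=+1→O.X/X.X/.O.; (1,1)=+1→O.X/.XX/.O.; (2,0)=+1→O.X/..X/XO.; (2,2)=+1→O.X/..X/.OX
ply 3, O at OXX/..X/.O. | (1,0)=-1→OXX/O.X/.O.*; (1,1)=-1→OXX/.OX/.O.; (2,0)=-1→OXX/..X/OO.; (2,2)=-1→OXX/..X/.OO
ply 4, X at OXX/O.X/.O. | (1,1)=+1→OXX/OXX/.O.*; (2,0)=+1→OXX/O.X/XO.; (2,2)=+1→OXX/O.X/.OX
ply 5, O at OXX/OXX/.O. | (2,0)=-1→OXX/OXX/OO.*; (2,2)=-1→OXX/OXX/.OO
ply 6, X at OXX/OXX/OO. | (2,2)=+1→OXX/OXX/OOX*
ply 7: OXX/OXX/OOX is terminal -1 (O); from ..X/..X/.O. depth 6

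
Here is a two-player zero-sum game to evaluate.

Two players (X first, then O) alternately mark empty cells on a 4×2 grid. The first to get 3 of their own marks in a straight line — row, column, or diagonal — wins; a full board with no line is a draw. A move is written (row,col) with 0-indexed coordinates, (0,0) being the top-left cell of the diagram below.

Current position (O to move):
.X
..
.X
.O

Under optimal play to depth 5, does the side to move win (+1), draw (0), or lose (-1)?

value(.X/../.X/.O, O) = 0

ply 1, O at .X/../.X/.O | (0,0)=-1→OX/../.X/.O; (1,0)=-1→.X/O./.X/.O; (1,1)=+0→.X/.O/.X/.O*; (2,0)=-1→.X/../OX/.O; (3,0)=-1→.X/../.X/OO
ply 2, X at .X/.O/.X/.O | (0,0)=+0→XX/.O/.X/.O*; (1,0)=+0→.X/XO/.X/.O; (2,0)=+0→.X/.O/XX/.O; (3,0)=+0→.X/.O/.X/XO
ply 3, O at XX/.O/.X/.O | (1,0)=+0→XX/OO/.X/.O*; (2,0)=+0→XX/.O/OX/.O; (3,0)=+0→XX/.O/.X/OO
ply 4, X at XX/OO/.X/.O | (2,0)=+0→XX/OO/XX/.O*; (3,0)=+0→XX/OO/.X/XO
ply 5, O at XX/OO/XX/.O | (3,0)=+0→XX/OO/XX/OO*
ply 6: XX/OO/XX/OO is terminal +0 (X); from .X/../.X/.O depth 5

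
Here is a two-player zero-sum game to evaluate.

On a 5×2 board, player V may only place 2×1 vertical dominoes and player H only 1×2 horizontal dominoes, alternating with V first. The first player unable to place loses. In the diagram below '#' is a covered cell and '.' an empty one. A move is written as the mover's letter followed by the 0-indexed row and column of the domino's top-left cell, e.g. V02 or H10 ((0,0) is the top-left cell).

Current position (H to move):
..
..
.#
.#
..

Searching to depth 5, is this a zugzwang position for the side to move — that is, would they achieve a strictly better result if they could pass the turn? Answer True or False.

zugzwang(../../.#/.#/.., H) = False

p1 H@[../../.#/.#/..]: H00[##/../.#/.#/..]+1* H10[../##/.#/.#/..]+1 H40[../../.#/.#/##]-1
p2 V@[##/../.#/.#/..]: V10[##/#./##/.#/..]-1* V20[##/../##/##/..]-1 V30[##/../.#/##/#.]-1
p3 H@[##/#./##/.#/..]: H40[##/#./##/.#/##]+1*
p4 V@[##/#./##/.#/##] terminal -1; root [../../.#/.#/..] d5
pass branch (V moves first from the same position):
  | p1 V@[../../.#/.#/..]: V00[#./#./.#/.#/..]+1* V01[.#/.#/.#/.#/..]+1 V10[../#./##/.#/..]+1 V20[../../##/##/..]-1 V30[../../.#/##/#.]-1
  | p2 H@[#./#./.#/.#/..]: H40[#./#./.#/.#/##]-1*
  | p3 V@[#./#./.#/.#/##]: V01[##/##/.#/.#/##]+1* V20[#./#./##/##/##]+1
  | p4 H@[##/##/.#/.#/##] terminal -1; root [../../.#/.#/..] d5
H moving scores +1; H passing scores -1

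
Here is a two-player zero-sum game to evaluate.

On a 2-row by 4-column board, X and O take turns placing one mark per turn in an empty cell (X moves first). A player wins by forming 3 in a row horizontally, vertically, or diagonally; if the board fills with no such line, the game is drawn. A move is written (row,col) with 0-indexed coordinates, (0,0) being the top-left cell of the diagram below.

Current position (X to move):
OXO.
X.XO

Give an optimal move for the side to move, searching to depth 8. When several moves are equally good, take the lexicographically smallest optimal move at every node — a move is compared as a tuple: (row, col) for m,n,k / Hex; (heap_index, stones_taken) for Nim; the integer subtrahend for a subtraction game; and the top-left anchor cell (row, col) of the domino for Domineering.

[OXO./X.XO] X move#1: (0,3):+0/OXOX/X.XO, (1,1):+1/OXO./XXXO*
[OXO./XXXO] end (terminal -1, O#2); searched OXO./X.XO to 8

X's best at [OXO./X.XO]: (1,1)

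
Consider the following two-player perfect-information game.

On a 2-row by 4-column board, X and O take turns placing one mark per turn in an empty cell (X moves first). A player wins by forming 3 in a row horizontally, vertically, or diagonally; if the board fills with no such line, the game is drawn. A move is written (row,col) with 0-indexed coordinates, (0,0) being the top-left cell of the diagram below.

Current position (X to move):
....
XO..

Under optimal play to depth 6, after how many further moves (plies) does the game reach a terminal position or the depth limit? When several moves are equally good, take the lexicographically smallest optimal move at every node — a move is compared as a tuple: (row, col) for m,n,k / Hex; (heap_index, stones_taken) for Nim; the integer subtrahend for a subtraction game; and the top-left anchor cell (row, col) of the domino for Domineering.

PV length from [..../XO..]: 6 plies

[..../XO..] X move#1: (0,0):+0/X.../XO..*, (0,1):+0/.X../XO.., (0,2):+0/..X./XO.., (0,3):+0/...X/XO.., (1,2):+0/..../XOX., (1,3):+0/..../XO.X
[X.../XO..] O move#2: (0,1):+0/XO../XO..*, (0,2):+0/X.O./XO.., (0,3):+0/X..O/XO.., (1,2):+0/X.../XOO., (1,3):+0/X.../XO.O
[XO../XO..] X move#3: (0,2):+0/XOX./XO..*, (0,3):+0/XO.X/XO.., (1,2):+0/XO../XOX., (1,3):+0/XO../XO.X
[XOX./XO..] O move#4: (0,3):+0/XOXO/XO..*, (1,2):+0/XOX./XOO., (1,3):+0/XOX./XO.O
[XOXO/XO..] X move#5: (1,2):+0/XOXO/XOX.*, (1,3):+0/XOXO/XO.X
[XOXO/XOX.] O move#6: (1,3):+0/XOXO/XOXO*
[XOXO/XOXO] end (terminal +0, X#7); searched ..../XO.. to 6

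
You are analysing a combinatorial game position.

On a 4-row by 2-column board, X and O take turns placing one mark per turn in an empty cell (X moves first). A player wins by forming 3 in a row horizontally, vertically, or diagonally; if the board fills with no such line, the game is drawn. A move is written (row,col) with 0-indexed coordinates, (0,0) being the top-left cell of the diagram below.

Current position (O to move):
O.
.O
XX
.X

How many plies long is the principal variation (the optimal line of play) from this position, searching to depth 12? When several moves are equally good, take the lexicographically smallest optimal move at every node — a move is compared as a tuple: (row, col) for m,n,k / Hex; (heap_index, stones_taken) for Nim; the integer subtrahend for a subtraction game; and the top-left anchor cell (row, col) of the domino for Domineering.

ply 1, O at O./.O/XX/.X | (0,1)=+0→OO/.O/XX/.X*; (1,0)=+0→O./OO/XX/.X; (3,0)=+0→O./.O/XX/OX
ply 2, X at OO/.O/XX/.X | (1,0)=+0→OO/XO/XX/.X*; (3,0)=+0→OO/.O/XX/XX
ply 3, O at OO/XO/XX/.X | (3,0)=+0→OO/XO/XX/OX*
ply 4: OO/XO/XX/OX is terminal +0 (X); from O./.O/XX/.X depth 12

PV length from [O./.O/XX/.X]: 3 plies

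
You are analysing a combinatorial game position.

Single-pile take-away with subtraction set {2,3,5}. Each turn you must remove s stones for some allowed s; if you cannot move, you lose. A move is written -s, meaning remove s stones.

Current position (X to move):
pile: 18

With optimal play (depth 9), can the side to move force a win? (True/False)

ply 1, X at 18 | -2=-1→16; -3=+1→15*; -5=-1→13
ply 2, O at 15 | -2=-1→13*; -3=-1→12; -5=-1→10
ply 3, X at 13 | -2=-1→11; -3=-1→10; -5=+1→8*
ply 4, O at 8 | -2=-1→6*; -3=-1→5; -5=-1→3
ply 5, X at 6 | -2=-1→4; -3=-1→3; -5=+1→1*
ply 6: 1 is terminal -1 (O); from 18 depth 9

X winning at [18]: True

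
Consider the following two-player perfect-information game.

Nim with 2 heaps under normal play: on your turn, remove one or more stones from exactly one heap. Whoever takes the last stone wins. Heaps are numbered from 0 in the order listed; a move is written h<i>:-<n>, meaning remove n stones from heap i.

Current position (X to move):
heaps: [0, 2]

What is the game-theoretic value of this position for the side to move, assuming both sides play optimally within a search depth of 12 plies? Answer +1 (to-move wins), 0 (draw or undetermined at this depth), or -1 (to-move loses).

value((0,2), X) = +1

ply 1, X at (0,2) | h1:-1=-1→(0,1); h1:-2=+1→(0,0)*
ply 2: (0,0) is terminal -1 (O); from (0,2) depth 12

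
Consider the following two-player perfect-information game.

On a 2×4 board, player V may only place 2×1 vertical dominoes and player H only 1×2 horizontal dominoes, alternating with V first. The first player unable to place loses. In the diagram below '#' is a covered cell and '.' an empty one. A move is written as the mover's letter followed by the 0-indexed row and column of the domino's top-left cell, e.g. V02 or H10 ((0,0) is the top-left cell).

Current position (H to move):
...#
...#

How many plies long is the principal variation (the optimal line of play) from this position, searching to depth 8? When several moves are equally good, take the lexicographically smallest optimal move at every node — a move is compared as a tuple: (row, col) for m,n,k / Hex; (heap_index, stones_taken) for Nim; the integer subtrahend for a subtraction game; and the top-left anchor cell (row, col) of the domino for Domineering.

PV length from [...#/...#]: 3 plies

p1 H@[...#/...#]: H00[##.#/...#]+1* H01[.###/...#]+1 H10[...#/##.#]+1 H11[...#/.###]+1
p2 V@[##.#/...#]: V02[####/..##]-1*
p3 H@[####/..##]: H10[####/####]+1*
p4 V@[####/####] terminal -1; root [...#/...#] d8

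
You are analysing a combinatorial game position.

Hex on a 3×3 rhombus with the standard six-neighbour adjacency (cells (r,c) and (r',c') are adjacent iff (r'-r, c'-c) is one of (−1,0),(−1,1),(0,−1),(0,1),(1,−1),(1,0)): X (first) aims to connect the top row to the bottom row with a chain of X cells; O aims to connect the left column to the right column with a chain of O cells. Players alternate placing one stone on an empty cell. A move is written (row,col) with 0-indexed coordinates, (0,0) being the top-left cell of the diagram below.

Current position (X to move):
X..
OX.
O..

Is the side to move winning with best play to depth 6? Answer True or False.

[X../OX./O..] X move#1: (0,1):-1/XX./OX./O.., (0,2):-1/X.X/OX./O.., (1,2):+1/X../OXX/O..*, (2,1):+1/X../OX./OX., (2,2):+1/X../OX./O.X
[X../OXX/O..] O move#2: (0,1):-1/XO./OXX/O..*, (0,2):-1/X.O/OXX/O.., (2,1):-1/X../OXX/OO., (2,2):-1/X../OXX/O.O
[XO./OXX/O..] X move#3: (0,2):+1/XOX/OXX/O..*, (2,1):-1/XO./OXX/OX., (2,2):-1/XO./OXX/O.X
[XOX/OXX/O..] O move#4: (2,1):-1/XOX/OXX/OO.*, (2,2):-1/XOX/OXX/O.O
[XOX/OXX/OO.] X move#5: (2,2):+1/XOX/OXX/OOX*
[XOX/OXX/OOX] end (terminal -1, O#6); searched X../OX./O.. to 6

X winning at [X../OX./O..]: True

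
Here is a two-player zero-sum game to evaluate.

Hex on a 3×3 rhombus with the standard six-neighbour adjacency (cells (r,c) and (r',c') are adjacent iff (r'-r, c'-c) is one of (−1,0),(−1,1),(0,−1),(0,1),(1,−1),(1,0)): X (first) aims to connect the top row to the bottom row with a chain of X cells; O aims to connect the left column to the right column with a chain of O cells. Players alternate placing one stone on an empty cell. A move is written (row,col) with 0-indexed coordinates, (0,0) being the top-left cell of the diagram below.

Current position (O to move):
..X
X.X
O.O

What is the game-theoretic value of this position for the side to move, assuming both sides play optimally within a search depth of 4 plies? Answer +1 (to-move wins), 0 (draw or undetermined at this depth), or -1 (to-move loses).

value(..X/X.X/O.O, O) = +1

p1 O@[..X/X.X/O.O]: (0,0)[O.X/X.X/O.O]-1 (0,1)[.OX/X.X/O.O]-1 (1,1)[..X/XOX/O.O]-1 (2,1)[..X/X.X/OOO]+1*
p2 X@[..X/X.X/OOO] terminal -1; root [..X/X.X/O.O] d4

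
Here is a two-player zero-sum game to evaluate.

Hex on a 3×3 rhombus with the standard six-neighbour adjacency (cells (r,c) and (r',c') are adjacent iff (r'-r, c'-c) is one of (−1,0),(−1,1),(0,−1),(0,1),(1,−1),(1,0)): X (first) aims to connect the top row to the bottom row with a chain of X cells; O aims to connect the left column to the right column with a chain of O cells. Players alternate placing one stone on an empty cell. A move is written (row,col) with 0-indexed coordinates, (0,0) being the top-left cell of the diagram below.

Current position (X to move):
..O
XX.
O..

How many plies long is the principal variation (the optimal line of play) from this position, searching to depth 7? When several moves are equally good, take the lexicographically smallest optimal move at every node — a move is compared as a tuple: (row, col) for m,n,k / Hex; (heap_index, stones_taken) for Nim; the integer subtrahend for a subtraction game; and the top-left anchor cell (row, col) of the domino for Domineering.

PV length from [..O/XX./O..]: 5 plies

p1 X@[..O/XX./O..]: (0,0)[X.O/XX./O..]-1 (0,1)[.XO/XX./O..]-1 (1,2)[..O/XXX/O..]+1* (2,1)[..O/XX./OX.]+1 (2,2)[..O/XX./O.X]+1
p2 O@[..O/XXX/O..]: (0,0)[O.O/XXX/O..]-1* (0,1)[.OO/XXX/O..]-1 (2,1)[..O/XXX/OO.]-1 (2,2)[..O/XXX/O.O]-1
p3 X@[O.O/XXX/O..]: (0,1)[OXO/XXX/O..]+1* (2,1)[O.O/XXX/OX.]-1 (2,2)[O.O/XXX/O.X]-1
p4 O@[OXO/XXX/O..]: (2,1)[OXO/XXX/OO.]-1* (2,2)[OXO/XXX/O.O]-1
p5 X@[OXO/XXX/OO.]: (2,2)[OXO/XXX/OOX]+1*
p6 O@[OXO/XXX/OOX] terminal -1; root [..O/XX./O..] d7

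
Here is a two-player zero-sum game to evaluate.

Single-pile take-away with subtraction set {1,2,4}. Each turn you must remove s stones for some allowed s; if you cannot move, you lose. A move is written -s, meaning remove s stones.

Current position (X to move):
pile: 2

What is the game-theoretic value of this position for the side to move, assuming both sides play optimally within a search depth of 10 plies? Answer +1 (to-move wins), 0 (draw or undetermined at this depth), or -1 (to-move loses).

value(2, X) = +1

p1 X@[2]: -1[1]-1 -2[0]+1*
p2 O@[0] terminal -1; root [2] d10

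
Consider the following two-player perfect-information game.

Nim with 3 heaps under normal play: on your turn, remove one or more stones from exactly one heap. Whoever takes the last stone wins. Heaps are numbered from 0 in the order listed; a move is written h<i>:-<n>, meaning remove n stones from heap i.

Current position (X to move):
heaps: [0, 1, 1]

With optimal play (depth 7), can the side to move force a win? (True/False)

X winning at [(0,1,1)]: False

[(0,1,1)] X move#1: h1:-1:-1/(0,0,1)*, h2:-1:-1/(0,1,0)
[(0,0,1)] O move#2: h2:-1:+1/(0,0,0)*
[(0,0,0)] end (terminal -1, X#3); searched (0,1,1) to 7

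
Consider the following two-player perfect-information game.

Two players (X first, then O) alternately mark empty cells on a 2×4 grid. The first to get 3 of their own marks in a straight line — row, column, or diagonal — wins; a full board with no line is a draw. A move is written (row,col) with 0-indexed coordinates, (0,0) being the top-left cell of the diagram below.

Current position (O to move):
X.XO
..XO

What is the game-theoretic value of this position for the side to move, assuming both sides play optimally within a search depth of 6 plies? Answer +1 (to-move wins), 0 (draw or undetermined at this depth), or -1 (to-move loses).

value(X.XO/..XO, O) = 0

ply 1, O at X.XO/..XO | (0,1)=+0→XOXO/..XO*; (1,0)=-1→X.XO/O.XO; (1,1)=-1→X.XO/.OXO
ply 2, X at XOXO/..XO | (1,0)=+0→XOXO/X.XO*; (1,1)=+0→XOXO/.XXO
ply 3, O at XOXO/X.XO | (1,1)=+0→XOXO/XOXO*
ply 4: XOXO/XOXO is terminal +0 (X); from X.XO/..XO depth 6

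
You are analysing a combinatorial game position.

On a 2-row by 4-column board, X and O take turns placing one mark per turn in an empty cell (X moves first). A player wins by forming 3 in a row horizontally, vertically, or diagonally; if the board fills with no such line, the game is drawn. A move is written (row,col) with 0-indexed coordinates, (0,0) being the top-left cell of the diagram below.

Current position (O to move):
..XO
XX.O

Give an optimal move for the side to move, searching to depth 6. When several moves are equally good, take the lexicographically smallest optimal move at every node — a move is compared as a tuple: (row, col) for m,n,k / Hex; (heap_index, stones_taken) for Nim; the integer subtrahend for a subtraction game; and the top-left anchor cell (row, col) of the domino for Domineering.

p1 O@[..XO/XX.O]: (0,0)[O.XO/XX.O]-1 (0,1)[.OXO/XX.O]-1 (1,2)[..XO/XXOO]+0*
p2 X@[..XO/XXOO]: (0,0)[X.XO/XXOO]+0* (0,1)[.XXO/XXOO]+0
p3 O@[X.XO/XXOO]: (0,1)[XOXO/XXOO]+0*
p4 X@[XOXO/XXOO] terminal +0; root [..XO/XX.O] d6

O's best at [..XO/XX.O]: (1,2)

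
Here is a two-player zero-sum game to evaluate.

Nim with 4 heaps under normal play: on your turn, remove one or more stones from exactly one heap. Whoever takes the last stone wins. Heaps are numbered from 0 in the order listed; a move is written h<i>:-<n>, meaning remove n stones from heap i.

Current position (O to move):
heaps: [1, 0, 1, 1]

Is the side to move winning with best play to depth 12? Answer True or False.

O winning at [(1,0,1,1)]: True

p1 O@[(1,0,1,1)]: h0:-1[(0,0,1,1)]+1* h2:-1[(1,0,0,1)]+1 h3:-1[(1,0,1,0)]+1
p2 X@[(0,0,1,1)]: h2:-1[(0,0,0,1)]-1* h3:-1[(0,0,1,0)]-1
p3 O@[(0,0,0,1)]: h3:-1[(0,0,0,0)]+1*
p4 X@[(0,0,0,0)] terminal -1; root [(1,0,1,1)] d12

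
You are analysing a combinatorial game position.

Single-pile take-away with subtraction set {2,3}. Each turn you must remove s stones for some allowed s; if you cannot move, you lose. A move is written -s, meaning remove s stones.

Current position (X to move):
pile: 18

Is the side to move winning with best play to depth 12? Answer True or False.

ply 1, X at 18 | -2=+1→16*; -3=+1→15
ply 2, O at 16 | -2=-1→14*; -3=-1→13
ply 3, X at 14 | -2=-1→12; -3=+1→11*
ply 4, O at 11 | -2=-1→9*; -3=-1→8
ply 5, X at 9 | -2=-1→7; -3=+1→6*
ply 6, O at 6 | -2=-1→4*; -3=-1→3
ply 7, X at 4 | -2=-1→2; -3=+1→1*
ply 8: 1 is terminal -1 (O); from 18 depth 12

X winning at [18]: True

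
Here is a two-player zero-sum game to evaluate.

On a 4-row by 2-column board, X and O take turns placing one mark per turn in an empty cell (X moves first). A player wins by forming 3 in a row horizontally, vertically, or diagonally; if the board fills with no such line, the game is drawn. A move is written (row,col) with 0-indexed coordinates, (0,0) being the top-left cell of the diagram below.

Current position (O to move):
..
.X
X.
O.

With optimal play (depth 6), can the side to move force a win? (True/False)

ply 1, O at ../.X/X./O. | (0,0)=-1→O./.X/X./O.; (0,1)=+0→.O/.X/X./O.*; (1,0)=-1→../OX/X./O.; (2,1)=+0→../.X/XO/O.; (3,1)=+0→../.X/X./OO
ply 2, X at .O/.X/X./O. | (0,0)=+0→XO/.X/X./O.*; (1,0)=+0→.O/XX/X./O.; (2,1)=+0→.O/.X/XX/O.; (3,1)=+0→.O/.X/X./OX
ply 3, O at XO/.X/X./O. | (1,0)=+0→XO/OX/X./O.*; (2,1)=-1→XO/.X/XO/O.; (3,1)=-1→XO/.X/X./OO
ply 4, X at XO/OX/X./O. | (2,1)=+0→XO/OX/XX/O.*; (3,1)=+0→XO/OX/X./OX
ply 5, O at XO/OX/XX/O. | (3,1)=+0→XO/OX/XX/OO*
ply 6: XO/OX/XX/OO is terminal +0 (X); from ../.X/X./O. depth 6

O winning at [../.X/X./O.]: False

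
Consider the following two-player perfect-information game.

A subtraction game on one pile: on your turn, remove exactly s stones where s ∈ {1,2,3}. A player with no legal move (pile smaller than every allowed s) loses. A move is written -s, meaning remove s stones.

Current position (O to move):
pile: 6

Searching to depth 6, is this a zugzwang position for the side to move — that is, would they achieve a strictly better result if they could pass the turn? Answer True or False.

ply 1, O at 6 | -1=-1→5; -2=+1→4*; -3=-1→3
ply 2, X at 4 | -1=-1→3*; -2=-1→2; -3=-1→1
ply 3, O at 3 | -1=-1→2; -2=-1→1; -3=+1→0*
ply 4: 0 is terminal -1 (X); from 6 depth 6
if O skipped the turn, X would face:
~ ply 1, X at 6 | -1=-1→5; -2=+1→4*; -3=-1→3
~ ply 2, O at 4 | -1=-1→3*; -2=-1→2; -3=-1→1
~ ply 3, X at 3 | -1=-1→2; -2=-1→1; -3=+1→0*
~ ply 4: 0 is terminal -1 (O); from 6 depth 6
compare (O): move=+1 vs pass=-1

zugzwang(6, O) = False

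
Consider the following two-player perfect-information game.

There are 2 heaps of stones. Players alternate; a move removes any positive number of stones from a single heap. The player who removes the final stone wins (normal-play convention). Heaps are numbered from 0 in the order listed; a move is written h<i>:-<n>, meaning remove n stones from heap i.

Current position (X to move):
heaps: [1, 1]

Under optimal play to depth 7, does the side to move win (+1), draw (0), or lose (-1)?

value((1,1), X) = -1

[(1,1)] X move#1: h0:-1:-1/(0,1)*, h1:-1:-1/(1,0)
[(0,1)] O move#2: h1:-1:+1/(0,0)*
[(0,0)] end (terminal -1, X#3); searched (1,1) to 7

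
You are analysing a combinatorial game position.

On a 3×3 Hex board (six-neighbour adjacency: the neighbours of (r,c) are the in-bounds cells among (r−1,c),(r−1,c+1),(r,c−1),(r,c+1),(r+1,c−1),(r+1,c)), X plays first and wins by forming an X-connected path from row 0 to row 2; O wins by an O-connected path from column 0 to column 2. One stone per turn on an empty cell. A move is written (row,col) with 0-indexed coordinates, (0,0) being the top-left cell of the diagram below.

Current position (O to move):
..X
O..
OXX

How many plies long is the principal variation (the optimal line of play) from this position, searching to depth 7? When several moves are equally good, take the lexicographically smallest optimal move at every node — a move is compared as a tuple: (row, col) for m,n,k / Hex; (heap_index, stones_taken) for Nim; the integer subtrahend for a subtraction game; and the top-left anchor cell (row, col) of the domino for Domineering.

ply 1, O at ..X/O../OXX | (0,0)=-1→O.X/O../OXX*; (0,1)=-1→.OX/O../OXX; (1,1)=-1→..X/OO./OXX; (1,2)=-1→..X/O.O/OXX
ply 2, X at O.X/O../OXX | (0,1)=+1→OXX/O../OXX*; (1,1)=+1→O.X/OX./OXX; (1,2)=+1→O.X/O.X/OXX
ply 3, O at OXX/O../OXX | (1,1)=-1→OXX/OO./OXX*; (1,2)=-1→OXX/O.O/OXX
ply 4, X at OXX/OO./OXX | (1,2)=+1→OXX/OOX/OXX*
ply 5: OXX/OOX/OXX is terminal -1 (O); from ..X/O../OXX depth 7

PV length from [..X/O../OXX]: 4 plies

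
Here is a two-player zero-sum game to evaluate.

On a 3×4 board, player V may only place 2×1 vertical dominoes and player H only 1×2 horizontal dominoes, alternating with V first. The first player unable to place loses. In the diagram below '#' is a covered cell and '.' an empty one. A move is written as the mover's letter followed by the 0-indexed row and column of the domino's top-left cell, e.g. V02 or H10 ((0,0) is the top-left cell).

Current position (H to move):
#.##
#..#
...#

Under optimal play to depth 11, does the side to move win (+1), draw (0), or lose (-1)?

value(#.##/#..#/...#, H) = +1

[#.##/#..#/...#] H move#1: H11:+1/#.##/####/...#*, H20:-1/#.##/#..#/##.#, H21:-1/#.##/#..#/.###
[#.##/####/...#] end (terminal -1, V#2); searched #.##/#..#/...# to 11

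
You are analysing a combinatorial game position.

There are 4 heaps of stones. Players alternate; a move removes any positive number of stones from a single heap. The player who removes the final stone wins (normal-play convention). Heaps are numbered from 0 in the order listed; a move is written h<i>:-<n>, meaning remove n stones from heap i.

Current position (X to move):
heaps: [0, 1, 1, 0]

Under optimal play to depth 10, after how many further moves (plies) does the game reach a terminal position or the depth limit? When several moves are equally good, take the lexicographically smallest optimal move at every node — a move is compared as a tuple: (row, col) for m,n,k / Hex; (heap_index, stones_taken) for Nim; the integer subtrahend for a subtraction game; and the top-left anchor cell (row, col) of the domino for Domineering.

PV length from [(0,1,1,0)]: 2 plies

p1 X@[(0,1,1,0)]: h1:-1[(0,0,1,0)]-1* h2:-1[(0,1,0,0)]-1
p2 O@[(0,0,1,0)]: h2:-1[(0,0,0,0)]+1*
p3 X@[(0,0,0,0)] terminal -1; root [(0,1,1,0)] d10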